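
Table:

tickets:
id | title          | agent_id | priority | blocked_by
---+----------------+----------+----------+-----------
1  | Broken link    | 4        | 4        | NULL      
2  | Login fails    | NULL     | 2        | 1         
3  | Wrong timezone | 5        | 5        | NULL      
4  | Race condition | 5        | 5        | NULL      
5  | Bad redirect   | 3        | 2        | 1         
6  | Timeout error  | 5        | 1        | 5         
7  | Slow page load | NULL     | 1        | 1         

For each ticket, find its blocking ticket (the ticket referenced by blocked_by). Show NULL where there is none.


This is a self-join: tickets is joined to a second copy of itself, matching each row's blocked_by to another row's id. Use LEFT JOIN so rows with blocked_by=NULL are kept.
  - ticket 1 (Broken link): blocked_by=NULL -> NULL
  - ticket 2 (Login fails): blocked_by=1 -> Broken link
  - ticket 3 (Wrong timezone): blocked_by=NULL -> NULL
  - ticket 4 (Race condition): blocked_by=NULL -> NULL
  - ticket 5 (Bad redirect): blocked_by=1 -> Broken link
  - ticket 6 (Timeout error): blocked_by=5 -> Bad redirect
  - ticket 7 (Slow page load): blocked_by=1 -> Broken link

SQL:
SELECT a.title AS item, b.title AS blocked_by
FROM tickets a
LEFT JOIN tickets b ON a.blocked_by = b.id

Result:
item           | blocked_by  
---------------+-------------
Broken link    | NULL        
Login fails    | Broken link 
Wrong timezone | NULL        
Race condition | NULL        
Bad redirect   | Broken link 
Timeout error  | Bad redirect
Slow page load | Broken link 


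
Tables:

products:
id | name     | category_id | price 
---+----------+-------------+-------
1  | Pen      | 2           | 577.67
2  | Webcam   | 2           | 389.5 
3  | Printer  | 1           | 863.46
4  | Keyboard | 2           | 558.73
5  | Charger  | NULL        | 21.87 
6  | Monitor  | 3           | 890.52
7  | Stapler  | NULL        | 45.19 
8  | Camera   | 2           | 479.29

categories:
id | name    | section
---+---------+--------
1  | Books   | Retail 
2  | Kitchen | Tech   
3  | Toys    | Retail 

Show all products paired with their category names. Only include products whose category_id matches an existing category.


INNER JOIN keeps only products rows whose category_id matches an id in categories. Walk through each product:
  - product 1 (Pen): category_id=2 -> matches Kitchen
  - product 2 (Webcam): category_id=2 -> matches Kitchen
  - product 3 (Printer): category_id=1 -> matches Books
  - product 4 (Keyboard): category_id=2 -> matches Kitchen
  - product 5 (Charger): category_id=NULL, no match -> dropped
  - product 6 (Monitor): category_id=3 -> matches Toys
  - product 7 (Stapler): category_id=NULL, no match -> dropped
  - product 8 (Camera): category_id=2 -> matches Kitchen
So 2 of 8 rows are dropped.

SQL:
SELECT a.name, b.name AS category
FROM products a
INNER JOIN categories b ON a.category_id = b.id

Result:
name     | category
---------+---------
Pen      | Kitchen 
Webcam   | Kitchen 
Printer  | Books   
Keyboard | Kitchen 
Monitor  | Toys    
Camera   | Kitchen 


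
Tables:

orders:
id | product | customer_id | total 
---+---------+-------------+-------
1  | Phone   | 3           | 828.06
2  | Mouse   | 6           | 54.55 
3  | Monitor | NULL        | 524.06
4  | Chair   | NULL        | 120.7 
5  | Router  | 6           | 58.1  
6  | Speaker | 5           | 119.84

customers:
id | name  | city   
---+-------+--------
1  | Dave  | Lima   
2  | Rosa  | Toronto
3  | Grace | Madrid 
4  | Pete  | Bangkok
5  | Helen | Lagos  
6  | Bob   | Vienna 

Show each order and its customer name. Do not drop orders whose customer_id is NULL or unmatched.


LEFT JOIN keeps every row from orders (the left table); where customer_id has no match in customers, the customer columns become NULL. Walk through each order:
  - order 1 (Phone): customer_id=3 -> matches Grace
  - order 2 (Mouse): customer_id=6 -> matches Bob
  - order 3 (Monitor): customer_id=NULL, no match -> kept with NULL
  - order 4 (Chair): customer_id=NULL, no match -> kept with NULL
  - order 5 (Router): customer_id=6 -> matches Bob
  - order 6 (Speaker): customer_id=5 -> matches Helen
All 6 rows appear; 2 have NULL customer.

SQL:
SELECT a.product, b.name AS customer
FROM orders a
LEFT JOIN customers b ON a.customer_id = b.id

Result:
product | customer
--------+---------
Phone   | Grace   
Mouse   | Bob     
Monitor | NULL    
Chair   | NULL    
Router  | Bob     
Speaker | Helen   


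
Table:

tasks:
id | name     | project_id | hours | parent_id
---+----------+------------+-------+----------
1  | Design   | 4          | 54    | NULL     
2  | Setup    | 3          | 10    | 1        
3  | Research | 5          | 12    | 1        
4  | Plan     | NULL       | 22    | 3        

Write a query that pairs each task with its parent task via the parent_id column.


This is a self-join: tasks is joined to a second copy of itself, matching each row's parent_id to another row's id. Use LEFT JOIN so rows with parent_id=NULL are kept.
  - task 1 (Design): parent_id=NULL -> NULL
  - task 2 (Setup): parent_id=1 -> Design
  - task 3 (Research): parent_id=1 -> Design
  - task 4 (Plan): parent_id=3 -> Research

SQL:
SELECT a.name AS item, b.name AS parent
FROM tasks a
LEFT JOIN tasks b ON a.parent_id = b.id

Result:
item     | parent  
---------+---------
Design   | NULL    
Setup    | Design  
Research | Design  
Plan     | Research


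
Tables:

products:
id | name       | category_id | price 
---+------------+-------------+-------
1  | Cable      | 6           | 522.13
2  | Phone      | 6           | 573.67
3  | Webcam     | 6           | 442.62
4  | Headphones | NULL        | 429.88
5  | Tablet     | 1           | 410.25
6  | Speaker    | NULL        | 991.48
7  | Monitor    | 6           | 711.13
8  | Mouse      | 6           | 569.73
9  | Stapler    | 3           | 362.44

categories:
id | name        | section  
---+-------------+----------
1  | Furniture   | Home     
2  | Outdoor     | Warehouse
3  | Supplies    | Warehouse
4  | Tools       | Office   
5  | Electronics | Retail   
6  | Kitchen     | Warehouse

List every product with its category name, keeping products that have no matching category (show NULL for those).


LEFT JOIN keeps every row from products (the left table); where category_id has no match in categories, the category columns become NULL. Walk through each product:
  - product 1 (Cable): category_id=6 -> matches Kitchen
  - product 2 (Phone): category_id=6 -> matches Kitchen
  - product 3 (Webcam): category_id=6 -> matches Kitchen
  - product 4 (Headphones): category_id=NULL, no match -> kept with NULL
  - product 5 (Tablet): category_id=1 -> matches Furniture
  - product 6 (Speaker): category_id=NULL, no match -> kept with NULL
  - product 7 (Monitor): category_id=6 -> matches Kitchen
  - product 8 (Mouse): category_id=6 -> matches Kitchen
  - product 9 (Stapler): category_id=3 -> matches Supplies
All 9 rows appear; 2 have NULL category.

SQL:
SELECT a.name, b.name AS category
FROM products a
LEFT JOIN categories b ON a.category_id = b.id

Result:
name       | category 
-----------+----------
Cable      | Kitchen  
Phone      | Kitchen  
Webcam     | Kitchen  
Headphones | NULL     
Tablet     | Furniture
Speaker    | NULL     
Monitor    | Kitchen  
Mouse      | Kitchen  
Stapler    | Supplies 


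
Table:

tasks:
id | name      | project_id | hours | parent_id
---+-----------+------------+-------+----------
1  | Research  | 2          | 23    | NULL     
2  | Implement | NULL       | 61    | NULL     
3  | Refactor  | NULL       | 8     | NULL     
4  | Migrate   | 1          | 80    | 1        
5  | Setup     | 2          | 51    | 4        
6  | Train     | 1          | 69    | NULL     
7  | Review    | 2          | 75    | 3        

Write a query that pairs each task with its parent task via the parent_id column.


This is a self-join: tasks is joined to a second copy of itself, matching each row's parent_id to another row's id. Use LEFT JOIN so rows with parent_id=NULL are kept.
  - task 1 (Research): parent_id=NULL -> NULL
  - task 2 (Implement): parent_id=NULL -> NULL
  - task 3 (Refactor): parent_id=NULL -> NULL
  - task 4 (Migrate): parent_id=1 -> Research
  - task 5 (Setup): parent_id=4 -> Migrate
  - task 6 (Train): parent_id=NULL -> NULL
  - task 7 (Review): parent_id=3 -> Refactor

SQL:
SELECT a.name AS item, b.name AS parent
FROM tasks a
LEFT JOIN tasks b ON a.parent_id = b.id

Result:
item      | parent  
----------+---------
Research  | NULL    
Implement | NULL    
Refactor  | NULL    
Migrate   | Research
Setup     | Migrate 
Train     | NULL    
Review    | Refactor


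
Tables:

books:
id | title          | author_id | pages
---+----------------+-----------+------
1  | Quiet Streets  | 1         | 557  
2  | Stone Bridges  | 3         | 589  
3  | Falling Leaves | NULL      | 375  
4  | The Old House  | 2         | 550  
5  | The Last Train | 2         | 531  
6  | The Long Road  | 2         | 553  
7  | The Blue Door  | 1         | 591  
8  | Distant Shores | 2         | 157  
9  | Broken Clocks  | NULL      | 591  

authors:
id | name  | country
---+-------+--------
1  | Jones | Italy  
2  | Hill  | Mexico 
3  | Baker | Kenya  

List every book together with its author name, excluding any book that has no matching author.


INNER JOIN keeps only books rows whose author_id matches an id in authors. Walk through each book:
  - book 1 (Quiet Streets): author_id=1 -> matches Jones
  - book 2 (Stone Bridges): author_id=3 -> matches Baker
  - book 3 (Falling Leaves): author_id=NULL, no match -> dropped
  - book 4 (The Old House): author_id=2 -> matches Hill
  - book 5 (The Last Train): author_id=2 -> matches Hill
  - book 6 (The Long Road): author_id=2 -> matches Hill
  - book 7 (The Blue Door): author_id=1 -> matches Jones
  - book 8 (Distant Shores): author_id=2 -> matches Hill
  - book 9 (Broken Clocks): author_id=NULL, no match -> dropped
So 2 of 9 rows are dropped.

SQL:
SELECT a.title, b.name AS author
FROM books a
INNER JOIN authors b ON a.author_id = b.id

Result:
title          | author
---------------+-------
Quiet Streets  | Jones 
Stone Bridges  | Baker 
The Old House  | Hill  
The Last Train | Hill  
The Long Road  | Hill  
The Blue Door  | Jones 
Distant Shores | Hill  


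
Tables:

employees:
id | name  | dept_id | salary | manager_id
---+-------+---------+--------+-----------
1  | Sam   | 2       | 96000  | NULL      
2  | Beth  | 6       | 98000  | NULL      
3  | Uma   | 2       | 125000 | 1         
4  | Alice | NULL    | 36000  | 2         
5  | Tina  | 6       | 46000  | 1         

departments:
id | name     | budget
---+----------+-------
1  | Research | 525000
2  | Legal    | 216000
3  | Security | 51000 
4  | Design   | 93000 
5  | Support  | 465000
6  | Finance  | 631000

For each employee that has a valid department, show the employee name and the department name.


INNER JOIN keeps only employees rows whose dept_id matches an id in departments. Walk through each employee:
  - employee 1 (Sam): dept_id=2 -> matches Legal
  - employee 2 (Beth): dept_id=6 -> matches Finance
  - employee 3 (Uma): dept_id=2 -> matches Legal
  - employee 4 (Alice): dept_id=NULL, no match -> dropped
  - employee 5 (Tina): dept_id=6 -> matches Finance
So 1 of 5 rows is dropped.

SQL:
SELECT a.name, b.name AS department
FROM employees a
INNER JOIN departments b ON a.dept_id = b.id

Result:
name | department
-----+-----------
Sam  | Legal     
Beth | Finance   
Uma  | Legal     
Tina | Finance   


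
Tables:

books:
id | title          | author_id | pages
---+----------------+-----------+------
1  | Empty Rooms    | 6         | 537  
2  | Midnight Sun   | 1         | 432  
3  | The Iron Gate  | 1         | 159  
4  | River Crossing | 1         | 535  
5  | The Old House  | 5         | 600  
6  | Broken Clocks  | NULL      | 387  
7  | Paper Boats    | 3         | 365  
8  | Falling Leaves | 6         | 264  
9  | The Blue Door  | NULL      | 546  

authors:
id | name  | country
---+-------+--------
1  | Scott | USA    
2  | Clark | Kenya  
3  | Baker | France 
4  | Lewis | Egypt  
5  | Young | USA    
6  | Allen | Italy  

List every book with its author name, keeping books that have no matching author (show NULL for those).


LEFT JOIN keeps every row from books (the left table); where author_id has no match in authors, the author columns become NULL. Walk through each book:
  - book 1 (Empty Rooms): author_id=6 -> matches Allen
  - book 2 (Midnight Sun): author_id=1 -> matches Scott
  - book 3 (The Iron Gate): author_id=1 -> matches Scott
  - book 4 (River Crossing): author_id=1 -> matches Scott
  - book 5 (The Old House): author_id=5 -> matches Young
  - book 6 (Broken Clocks): author_id=NULL, no match -> kept with NULL
  - book 7 (Paper Boats): author_id=3 -> matches Baker
  - book 8 (Falling Leaves): author_id=6 -> matches Allen
  - book 9 (The Blue Door): author_id=NULL, no match -> kept with NULL
All 9 rows appear; 2 have NULL author.

SQL:
SELECT a.title, b.name AS author
FROM books a
LEFT JOIN authors b ON a.author_id = b.id

Result:
title          | author
---------------+-------
Empty Rooms    | Allen 
Midnight Sun   | Scott 
The Iron Gate  | Scott 
River Crossing | Scott 
The Old House  | Young 
Broken Clocks  | NULL  
Paper Boats    | Baker 
Falling Leaves | Allen 
The Blue Door  | NULL  


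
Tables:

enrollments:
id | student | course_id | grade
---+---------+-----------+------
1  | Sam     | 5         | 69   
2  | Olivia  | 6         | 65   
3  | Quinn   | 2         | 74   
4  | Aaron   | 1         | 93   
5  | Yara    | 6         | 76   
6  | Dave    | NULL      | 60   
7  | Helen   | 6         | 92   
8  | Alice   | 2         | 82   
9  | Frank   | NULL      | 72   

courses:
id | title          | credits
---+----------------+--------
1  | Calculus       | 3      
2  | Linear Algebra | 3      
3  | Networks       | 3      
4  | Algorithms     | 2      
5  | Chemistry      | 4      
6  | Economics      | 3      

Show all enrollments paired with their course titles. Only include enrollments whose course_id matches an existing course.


INNER JOIN keeps only enrollments rows whose course_id matches an id in courses. Walk through each enrollment:
  - enrollment 1 (Sam): course_id=5 -> matches Chemistry
  - enrollment 2 (Olivia): course_id=6 -> matches Economics
  - enrollment 3 (Quinn): course_id=2 -> matches Linear Algebra
  - enrollment 4 (Aaron): course_id=1 -> matches Calculus
  - enrollment 5 (Yara): course_id=6 -> matches Economics
  - enrollment 6 (Dave): course_id=NULL, no match -> dropped
  - enrollment 7 (Helen): course_id=6 -> matches Economics
  - enrollment 8 (Alice): course_id=2 -> matches Linear Algebra
  - enrollment 9 (Frank): course_id=NULL, no match -> dropped
So 2 of 9 rows are dropped.

SQL:
SELECT a.student, b.title AS course
FROM enrollments a
INNER JOIN courses b ON a.course_id = b.id

Result:
student | course        
--------+---------------
Sam     | Chemistry     
Olivia  | Economics     
Quinn   | Linear Algebra
Aaron   | Calculus      
Yara    | Economics     
Helen   | Economics     
Alice   | Linear Algebra


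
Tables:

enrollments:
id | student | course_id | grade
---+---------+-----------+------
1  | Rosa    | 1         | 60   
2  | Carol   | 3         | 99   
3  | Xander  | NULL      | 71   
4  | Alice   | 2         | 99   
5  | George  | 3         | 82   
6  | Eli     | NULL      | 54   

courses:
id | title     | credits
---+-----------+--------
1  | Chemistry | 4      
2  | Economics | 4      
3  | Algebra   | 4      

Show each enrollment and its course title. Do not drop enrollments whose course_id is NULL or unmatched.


LEFT JOIN keeps every row from enrollments (the left table); where course_id has no match in courses, the course columns become NULL. Walk through each enrollment:
  - enrollment 1 (Rosa): course_id=1 -> matches Chemistry
  - enrollment 2 (Carol): course_id=3 -> matches Algebra
  - enrollment 3 (Xander): course_id=NULL, no match -> kept with NULL
  - enrollment 4 (Alice): course_id=2 -> matches Economics
  - enrollment 5 (George): course_id=3 -> matches Algebra
  - enrollment 6 (Eli): course_id=NULL, no match -> kept with NULL
All 6 rows appear; 2 have NULL course.

SQL:
SELECT a.student, b.title AS course
FROM enrollments a
LEFT JOIN courses b ON a.course_id = b.id

Result:
student | course   
--------+----------
Rosa    | Chemistry
Carol   | Algebra  
Xander  | NULL     
Alice   | Economics
George  | Algebra  
Eli     | NULL     


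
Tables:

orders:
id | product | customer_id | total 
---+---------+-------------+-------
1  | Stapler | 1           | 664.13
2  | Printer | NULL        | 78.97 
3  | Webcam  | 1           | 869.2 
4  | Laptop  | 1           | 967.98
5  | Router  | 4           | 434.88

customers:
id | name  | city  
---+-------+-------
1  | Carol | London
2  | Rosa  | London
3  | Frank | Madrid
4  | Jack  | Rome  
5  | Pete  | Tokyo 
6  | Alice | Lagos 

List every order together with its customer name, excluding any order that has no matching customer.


INNER JOIN keeps only orders rows whose customer_id matches an id in customers. Walk through each order:
  - order 1 (Stapler): customer_id=1 -> matches Carol
  - order 2 (Printer): customer_id=NULL, no match -> dropped
  - order 3 (Webcam): customer_id=1 -> matches Carol
  - order 4 (Laptop): customer_id=1 -> matches Carol
  - order 5 (Router): customer_id=4 -> matches Jack
So 1 of 5 rows is dropped.

SQL:
SELECT a.product, b.name AS customer
FROM orders a
INNER JOIN customers b ON a.customer_id = b.id

Result:
product | customer
--------+---------
Stapler | Carol   
Webcam  | Carol   
Laptop  | Carol   
Router  | Jack    


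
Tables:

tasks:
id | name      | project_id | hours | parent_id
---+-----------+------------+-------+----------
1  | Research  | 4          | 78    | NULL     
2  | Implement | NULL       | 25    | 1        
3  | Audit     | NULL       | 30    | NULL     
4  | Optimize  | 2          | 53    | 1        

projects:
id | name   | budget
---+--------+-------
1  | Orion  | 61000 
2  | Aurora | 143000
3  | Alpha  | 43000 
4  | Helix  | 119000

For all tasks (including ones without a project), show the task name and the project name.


LEFT JOIN keeps every row from tasks (the left table); where project_id has no match in projects, the project columns become NULL. Walk through each task:
  - task 1 (Research): project_id=4 -> matches Helix
  - task 2 (Implement): project_id=NULL, no match -> kept with NULL
  - task 3 (Audit): project_id=NULL, no match -> kept with NULL
  - task 4 (Optimize): project_id=2 -> matches Aurora
All 4 rows appear; 2 have NULL project.

SQL:
SELECT a.name, b.name AS project
FROM tasks a
LEFT JOIN projects b ON a.project_id = b.id

Result:
name      | project
----------+--------
Research  | Helix  
Implement | NULL   
Audit     | NULL   
Optimize  | Aurora 


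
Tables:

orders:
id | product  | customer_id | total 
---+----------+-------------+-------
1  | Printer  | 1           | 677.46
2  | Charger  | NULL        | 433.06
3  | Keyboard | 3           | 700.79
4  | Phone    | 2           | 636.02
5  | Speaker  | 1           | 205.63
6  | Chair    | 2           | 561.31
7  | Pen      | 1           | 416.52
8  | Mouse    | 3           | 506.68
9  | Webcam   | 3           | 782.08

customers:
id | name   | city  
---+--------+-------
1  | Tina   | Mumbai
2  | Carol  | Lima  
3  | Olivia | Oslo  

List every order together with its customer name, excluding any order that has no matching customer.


INNER JOIN keeps only orders rows whose customer_id matches an id in customers. Walk through each order:
  - order 1 (Printer): customer_id=1 -> matches Tina
  - order 2 (Charger): customer_id=NULL, no match -> dropped
  - order 3 (Keyboard): customer_id=3 -> matches Olivia
  - order 4 (Phone): customer_id=2 -> matches Carol
  - order 5 (Speaker): customer_id=1 -> matches Tina
  - order 6 (Chair): customer_id=2 -> matches Carol
  - order 7 (Pen): customer_id=1 -> matches Tina
  - order 8 (Mouse): customer_id=3 -> matches Olivia
  - order 9 (Webcam): customer_id=3 -> matches Olivia
So 1 of 9 rows is dropped.

SQL:
SELECT a.product, b.name AS customer
FROM orders a
INNER JOIN customers b ON a.customer_id = b.id

Result:
product  | customer
---------+---------
Printer  | Tina    
Keyboard | Olivia  
Phone    | Carol   
Speaker  | Tina    
Chair    | Carol   
Pen      | Tina    
Mouse    | Olivia  
Webcam   | Olivia  


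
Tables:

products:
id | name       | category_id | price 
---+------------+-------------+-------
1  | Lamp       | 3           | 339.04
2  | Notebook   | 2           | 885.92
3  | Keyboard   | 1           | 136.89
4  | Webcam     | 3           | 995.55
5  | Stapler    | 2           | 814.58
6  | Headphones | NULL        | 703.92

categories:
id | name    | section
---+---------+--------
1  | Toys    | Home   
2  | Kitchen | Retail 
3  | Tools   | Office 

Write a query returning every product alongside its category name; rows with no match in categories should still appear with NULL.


LEFT JOIN keeps every row from products (the left table); where category_id has no match in categories, the category columns become NULL. Walk through each product:
  - product 1 (Lamp): category_id=3 -> matches Tools
  - product 2 (Notebook): category_id=2 -> matches Kitchen
  - product 3 (Keyboard): category_id=1 -> matches Toys
  - product 4 (Webcam): category_id=3 -> matches Tools
  - product 5 (Stapler): category_id=2 -> matches Kitchen
  - product 6 (Headphones): category_id=NULL, no match -> kept with NULL
All 6 rows appear; 1 has NULL category.

SQL:
SELECT a.name, b.name AS category
FROM products a
LEFT JOIN categories b ON a.category_id = b.id

Result:
name       | category
-----------+---------
Lamp       | Tools   
Notebook   | Kitchen 
Keyboard   | Toys    
Webcam     | Tools   
Stapler    | Kitchen 
Headphones | NULL    


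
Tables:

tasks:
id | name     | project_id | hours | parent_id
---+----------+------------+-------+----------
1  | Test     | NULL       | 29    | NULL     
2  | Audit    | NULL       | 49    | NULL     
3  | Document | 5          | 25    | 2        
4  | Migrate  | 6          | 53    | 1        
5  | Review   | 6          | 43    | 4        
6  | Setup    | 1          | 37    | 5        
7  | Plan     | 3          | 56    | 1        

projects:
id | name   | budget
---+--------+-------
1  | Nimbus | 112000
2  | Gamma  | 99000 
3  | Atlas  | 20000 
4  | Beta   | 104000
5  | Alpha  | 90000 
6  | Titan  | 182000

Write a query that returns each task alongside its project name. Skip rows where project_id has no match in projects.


INNER JOIN keeps only tasks rows whose project_id matches an id in projects. Walk through each task:
  - task 1 (Test): project_id=NULL, no match -> dropped
  - task 2 (Audit): project_id=NULL, no match -> dropped
  - task 3 (Document): project_id=5 -> matches Alpha
  - task 4 (Migrate): project_id=6 -> matches Titan
  - task 5 (Review): project_id=6 -> matches Titan
  - task 6 (Setup): project_id=1 -> matches Nimbus
  - task 7 (Plan): project_id=3 -> matches Atlas
So 2 of 7 rows are dropped.

SQL:
SELECT a.name, b.name AS project
FROM tasks a
INNER JOIN projects b ON a.project_id = b.id

Result:
name     | project
---------+--------
Document | Alpha  
Migrate  | Titan  
Review   | Titan  
Setup    | Nimbus 
Plan     | Atlas  


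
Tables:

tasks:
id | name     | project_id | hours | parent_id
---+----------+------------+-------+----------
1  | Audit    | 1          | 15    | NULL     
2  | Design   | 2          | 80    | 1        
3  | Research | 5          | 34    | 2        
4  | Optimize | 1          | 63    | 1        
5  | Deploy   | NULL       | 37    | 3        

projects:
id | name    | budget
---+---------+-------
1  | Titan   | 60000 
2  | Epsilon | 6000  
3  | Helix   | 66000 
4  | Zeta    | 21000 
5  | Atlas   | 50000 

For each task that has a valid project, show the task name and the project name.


INNER JOIN keeps only tasks rows whose project_id matches an id in projects. Walk through each task:
  - task 1 (Audit): project_id=1 -> matches Titan
  - task 2 (Design): project_id=2 -> matches Epsilon
  - task 3 (Research): project_id=5 -> matches Atlas
  - task 4 (Optimize): project_id=1 -> matches Titan
  - task 5 (Deploy): project_id=NULL, no match -> dropped
So 1 of 5 rows is dropped.

SQL:
SELECT a.name, b.name AS project
FROM tasks a
INNER JOIN projects b ON a.project_id = b.id

Result:
name     | project
---------+--------
Audit    | Titan  
Design   | Epsilon
Research | Atlas  
Optimize | Titan  


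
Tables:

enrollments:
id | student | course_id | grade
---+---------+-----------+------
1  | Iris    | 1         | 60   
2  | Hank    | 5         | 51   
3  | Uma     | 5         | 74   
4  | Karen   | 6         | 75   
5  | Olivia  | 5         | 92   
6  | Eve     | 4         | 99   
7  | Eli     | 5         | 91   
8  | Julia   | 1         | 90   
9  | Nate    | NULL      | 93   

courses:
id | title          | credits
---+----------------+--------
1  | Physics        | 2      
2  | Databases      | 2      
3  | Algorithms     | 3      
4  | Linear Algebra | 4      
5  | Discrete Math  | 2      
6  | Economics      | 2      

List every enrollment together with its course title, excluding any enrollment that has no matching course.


INNER JOIN keeps only enrollments rows whose course_id matches an id in courses. Walk through each enrollment:
  - enrollment 1 (Iris): course_id=1 -> matches Physics
  - enrollment 2 (Hank): course_id=5 -> matches Discrete Math
  - enrollment 3 (Uma): course_id=5 -> matches Discrete Math
  - enrollment 4 (Karen): course_id=6 -> matches Economics
  - enrollment 5 (Olivia): course_id=5 -> matches Discrete Math
  - enrollment 6 (Eve): course_id=4 -> matches Linear Algebra
  - enrollment 7 (Eli): course_id=5 -> matches Discrete Math
  - enrollment 8 (Julia): course_id=1 -> matches Physics
  - enrollment 9 (Nate): course_id=NULL, no match -> dropped
So 1 of 9 rows is dropped.

SQL:
SELECT a.student, b.title AS course
FROM enrollments a
INNER JOIN courses b ON a.course_id = b.id

Result:
student | course        
--------+---------------
Iris    | Physics       
Hank    | Discrete Math 
Uma     | Discrete Math 
Karen   | Economics     
Olivia  | Discrete Math 
Eve     | Linear Algebra
Eli     | Discrete Math 
Julia   | Physics       


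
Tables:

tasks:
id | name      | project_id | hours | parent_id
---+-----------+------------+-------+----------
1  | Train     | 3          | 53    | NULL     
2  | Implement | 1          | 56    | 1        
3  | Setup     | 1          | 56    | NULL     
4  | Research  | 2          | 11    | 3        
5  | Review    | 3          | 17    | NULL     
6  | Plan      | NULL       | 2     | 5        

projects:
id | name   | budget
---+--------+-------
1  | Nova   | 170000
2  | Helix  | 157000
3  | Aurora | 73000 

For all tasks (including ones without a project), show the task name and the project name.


LEFT JOIN keeps every row from tasks (the left table); where project_id has no match in projects, the project columns become NULL. Walk through each task:
  - task 1 (Train): project_id=3 -> matches Aurora
  - task 2 (Implement): project_id=1 -> matches Nova
  - task 3 (Setup): project_id=1 -> matches Nova
  - task 4 (Research): project_id=2 -> matches Helix
  - task 5 (Review): project_id=3 -> matches Aurora
  - task 6 (Plan): project_id=NULL, no match -> kept with NULL
All 6 rows appear; 1 has NULL project.

SQL:
SELECT a.name, b.name AS project
FROM tasks a
LEFT JOIN projects b ON a.project_id = b.id

Result:
name      | project
----------+--------
Train     | Aurora 
Implement | Nova   
Setup     | Nova   
Research  | Helix  
Review    | Aurora 
Plan      | NULL   


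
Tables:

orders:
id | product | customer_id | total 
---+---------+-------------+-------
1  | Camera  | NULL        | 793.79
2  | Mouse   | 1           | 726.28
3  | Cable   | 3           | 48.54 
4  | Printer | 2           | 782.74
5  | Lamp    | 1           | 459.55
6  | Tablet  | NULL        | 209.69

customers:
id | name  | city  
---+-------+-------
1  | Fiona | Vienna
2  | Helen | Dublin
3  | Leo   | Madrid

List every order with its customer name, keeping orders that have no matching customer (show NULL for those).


LEFT JOIN keeps every row from orders (the left table); where customer_id has no match in customers, the customer columns become NULL. Walk through each order:
  - order 1 (Camera): customer_id=NULL, no match -> kept with NULL
  - order 2 (Mouse): customer_id=1 -> matches Fiona
  - order 3 (Cable): customer_id=3 -> matches Leo
  - order 4 (Printer): customer_id=2 -> matches Helen
  - order 5 (Lamp): customer_id=1 -> matches Fiona
  - order 6 (Tablet): customer_id=NULL, no match -> kept with NULL
All 6 rows appear; 2 have NULL customer.

SQL:
SELECT a.product, b.name AS customer
FROM orders a
LEFT JOIN customers b ON a.customer_id = b.id

Result:
product | customer
--------+---------
Camera  | NULL    
Mouse   | Fiona   
Cable   | Leo     
Printer | Helen   
Lamp    | Fiona   
Tablet  | NULL    


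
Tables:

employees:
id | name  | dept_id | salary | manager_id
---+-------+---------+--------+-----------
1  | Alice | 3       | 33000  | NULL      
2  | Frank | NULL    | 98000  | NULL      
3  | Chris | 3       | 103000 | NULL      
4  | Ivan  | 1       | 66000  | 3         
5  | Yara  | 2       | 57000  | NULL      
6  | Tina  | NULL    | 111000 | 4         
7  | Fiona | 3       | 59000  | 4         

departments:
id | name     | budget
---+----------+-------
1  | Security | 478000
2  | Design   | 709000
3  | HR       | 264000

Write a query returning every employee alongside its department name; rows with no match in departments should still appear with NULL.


LEFT JOIN keeps every row from employees (the left table); where dept_id has no match in departments, the department columns become NULL. Walk through each employee:
  - employee 1 (Alice): dept_id=3 -> matches HR
  - employee 2 (Frank): dept_id=NULL, no match -> kept with NULL
  - employee 3 (Chris): dept_id=3 -> matches HR
  - employee 4 (Ivan): dept_id=1 -> matches Security
  - employee 5 (Yara): dept_id=2 -> matches Design
  - employee 6 (Tina): dept_id=NULL, no match -> kept with NULL
  - employee 7 (Fiona): dept_id=3 -> matches HR
All 7 rows appear; 2 have NULL department.

SQL:
SELECT a.name, b.name AS department
FROM employees a
LEFT JOIN departments b ON a.dept_id = b.id

Result:
name  | department
------+-----------
Alice | HR        
Frank | NULL      
Chris | HR        
Ivan  | Security  
Yara  | Design    
Tina  | NULL      
Fiona | HR        


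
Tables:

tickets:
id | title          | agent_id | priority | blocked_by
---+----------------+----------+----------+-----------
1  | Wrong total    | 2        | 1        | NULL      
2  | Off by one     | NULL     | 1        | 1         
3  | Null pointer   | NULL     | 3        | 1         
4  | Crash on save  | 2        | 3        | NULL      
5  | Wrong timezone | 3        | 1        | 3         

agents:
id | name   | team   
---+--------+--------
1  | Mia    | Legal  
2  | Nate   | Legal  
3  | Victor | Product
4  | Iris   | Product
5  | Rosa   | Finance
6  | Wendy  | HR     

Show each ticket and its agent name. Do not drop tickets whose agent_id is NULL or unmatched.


LEFT JOIN keeps every row from tickets (the left table); where agent_id has no match in agents, the agent columns become NULL. Walk through each ticket:
  - ticket 1 (Wrong total): agent_id=2 -> matches Nate
  - ticket 2 (Off by one): agent_id=NULL, no match -> kept with NULL
  - ticket 3 (Null pointer): agent_id=NULL, no match -> kept with NULL
  - ticket 4 (Crash on save): agent_id=2 -> matches Nate
  - ticket 5 (Wrong timezone): agent_id=3 -> matches Victor
All 5 rows appear; 2 have NULL agent.

SQL:
SELECT a.title, b.name AS agent
FROM tickets a
LEFT JOIN agents b ON a.agent_id = b.id

Result:
title          | agent 
---------------+-------
Wrong total    | Nate  
Off by one     | NULL  
Null pointer   | NULL  
Crash on save  | Nate  
Wrong timezone | Victor


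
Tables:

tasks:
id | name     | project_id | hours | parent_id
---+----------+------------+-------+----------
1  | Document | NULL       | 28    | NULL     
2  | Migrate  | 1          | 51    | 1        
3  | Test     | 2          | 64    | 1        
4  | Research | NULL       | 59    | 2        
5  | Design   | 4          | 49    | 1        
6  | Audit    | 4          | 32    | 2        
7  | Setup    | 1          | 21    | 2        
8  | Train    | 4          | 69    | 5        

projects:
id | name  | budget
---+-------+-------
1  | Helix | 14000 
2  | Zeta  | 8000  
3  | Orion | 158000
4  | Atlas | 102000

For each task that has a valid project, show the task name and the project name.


INNER JOIN keeps only tasks rows whose project_id matches an id in projects. Walk through each task:
  - task 1 (Document): project_id=NULL, no match -> dropped
  - task 2 (Migrate): project_id=1 -> matches Helix
  - task 3 (Test): project_id=2 -> matches Zeta
  - task 4 (Research): project_id=NULL, no match -> dropped
  - task 5 (Design): project_id=4 -> matches Atlas
  - task 6 (Audit): project_id=4 -> matches Atlas
  - task 7 (Setup): project_id=1 -> matches Helix
  - task 8 (Train): project_id=4 -> matches Atlas
So 2 of 8 rows are dropped.

SQL:
SELECT a.name, b.name AS project
FROM tasks a
INNER JOIN projects b ON a.project_id = b.id

Result:
name    | project
--------+--------
Migrate | Helix  
Test    | Zeta   
Design  | Atlas  
Audit   | Atlas  
Setup   | Helix  
Train   | Atlas  


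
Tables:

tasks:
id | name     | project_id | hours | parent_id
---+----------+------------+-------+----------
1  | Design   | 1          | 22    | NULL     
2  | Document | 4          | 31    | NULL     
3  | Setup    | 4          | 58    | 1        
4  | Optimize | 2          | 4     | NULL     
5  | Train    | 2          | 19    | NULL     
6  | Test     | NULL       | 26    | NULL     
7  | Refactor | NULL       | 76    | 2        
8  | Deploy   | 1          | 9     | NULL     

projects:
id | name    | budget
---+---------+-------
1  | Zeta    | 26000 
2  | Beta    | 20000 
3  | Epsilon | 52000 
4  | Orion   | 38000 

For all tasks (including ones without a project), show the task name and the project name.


LEFT JOIN keeps every row from tasks (the left table); where project_id has no match in projects, the project columns become NULL. Walk through each task:
  - task 1 (Design): project_id=1 -> matches Zeta
  - task 2 (Document): project_id=4 -> matches Orion
  - task 3 (Setup): project_id=4 -> matches Orion
  - task 4 (Optimize): project_id=2 -> matches Beta
  - task 5 (Train): project_id=2 -> matches Beta
  - task 6 (Test): project_id=NULL, no match -> kept with NULL
  - task 7 (Refactor): project_id=NULL, no match -> kept with NULL
  - task 8 (Deploy): project_id=1 -> matches Zeta
All 8 rows appear; 2 have NULL project.

SQL:
SELECT a.name, b.name AS project
FROM tasks a
LEFT JOIN projects b ON a.project_id = b.id

Result:
name     | project
---------+--------
Design   | Zeta   
Document | Orion  
Setup    | Orion  
Optimize | Beta   
Train    | Beta   
Test     | NULL   
Refactor | NULL   
Deploy   | Zeta   


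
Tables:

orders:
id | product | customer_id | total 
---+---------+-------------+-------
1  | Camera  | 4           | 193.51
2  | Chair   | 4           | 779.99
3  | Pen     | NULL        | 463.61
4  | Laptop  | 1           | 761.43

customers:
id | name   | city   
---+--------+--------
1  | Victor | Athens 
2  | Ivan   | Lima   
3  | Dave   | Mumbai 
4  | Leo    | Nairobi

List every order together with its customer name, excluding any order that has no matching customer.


INNER JOIN keeps only orders rows whose customer_id matches an id in customers. Walk through each order:
  - order 1 (Camera): customer_id=4 -> matches Leo
  - order 2 (Chair): customer_id=4 -> matches Leo
  - order 3 (Pen): customer_id=NULL, no match -> dropped
  - order 4 (Laptop): customer_id=1 -> matches Victor
So 1 of 4 rows is dropped.

SQL:
SELECT a.product, b.name AS customer
FROM orders a
INNER JOIN customers b ON a.customer_id = b.id

Result:
product | customer
--------+---------
Camera  | Leo     
Chair   | Leo     
Laptop  | Victor  


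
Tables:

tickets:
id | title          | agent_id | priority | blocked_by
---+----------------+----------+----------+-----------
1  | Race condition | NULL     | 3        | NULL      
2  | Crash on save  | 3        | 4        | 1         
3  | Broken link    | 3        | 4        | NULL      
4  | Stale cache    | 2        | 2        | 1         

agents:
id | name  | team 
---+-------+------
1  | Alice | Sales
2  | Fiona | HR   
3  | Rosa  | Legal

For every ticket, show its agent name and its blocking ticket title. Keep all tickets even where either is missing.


Two LEFT JOINs from the same base table tickets: one to agents via agent_id, one to tickets itself via blocked_by. Both are LEFT so every ticket is preserved.
Match against agents:
  - ticket 1 (Race condition): agent_id=NULL, no match -> kept with NULL
  - ticket 2 (Crash on save): agent_id=3 -> matches Rosa
  - ticket 3 (Broken link): agent_id=3 -> matches Rosa
  - ticket 4 (Stale cache): agent_id=2 -> matches Fiona
Match against tickets (self):
  - ticket 1 (Race condition): blocked_by=NULL -> NULL
  - ticket 2 (Crash on save): blocked_by=1 -> Race condition
  - ticket 3 (Broken link): blocked_by=NULL -> NULL
  - ticket 4 (Stale cache): blocked_by=1 -> Race condition

SQL:
SELECT a.title, b.name AS agent, c.title AS blocked_by
FROM tickets a
LEFT JOIN agents b ON a.agent_id = b.id
LEFT JOIN tickets c ON a.blocked_by = c.id

Result:
title          | agent | blocked_by    
---------------+-------+---------------
Race condition | NULL  | NULL          
Crash on save  | Rosa  | Race condition
Broken link    | Rosa  | NULL          
Stale cache    | Fiona | Race condition


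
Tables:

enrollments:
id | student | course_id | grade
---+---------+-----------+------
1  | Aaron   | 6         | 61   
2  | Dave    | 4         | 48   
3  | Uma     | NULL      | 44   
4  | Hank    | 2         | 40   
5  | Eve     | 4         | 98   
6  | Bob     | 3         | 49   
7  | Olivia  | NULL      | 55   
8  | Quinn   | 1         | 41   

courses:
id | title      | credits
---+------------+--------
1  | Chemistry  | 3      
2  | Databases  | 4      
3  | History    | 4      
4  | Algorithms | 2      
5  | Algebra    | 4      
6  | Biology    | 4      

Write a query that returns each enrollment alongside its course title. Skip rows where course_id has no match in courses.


INNER JOIN keeps only enrollments rows whose course_id matches an id in courses. Walk through each enrollment:
  - enrollment 1 (Aaron): course_id=6 -> matches Biology
  - enrollment 2 (Dave): course_id=4 -> matches Algorithms
  - enrollment 3 (Uma): course_id=NULL, no match -> dropped
  - enrollment 4 (Hank): course_id=2 -> matches Databases
  - enrollment 5 (Eve): course_id=4 -> matches Algorithms
  - enrollment 6 (Bob): course_id=3 -> matches History
  - enrollment 7 (Olivia): course_id=NULL, no match -> dropped
  - enrollment 8 (Quinn): course_id=1 -> matches Chemistry
So 2 of 8 rows are dropped.

SQL:
SELECT a.student, b.title AS course
FROM enrollments a
INNER JOIN courses b ON a.course_id = b.id

Result:
student | course    
--------+-----------
Aaron   | Biology   
Dave    | Algorithms
Hank    | Databases 
Eve     | Algorithms
Bob     | History   
Quinn   | Chemistry 


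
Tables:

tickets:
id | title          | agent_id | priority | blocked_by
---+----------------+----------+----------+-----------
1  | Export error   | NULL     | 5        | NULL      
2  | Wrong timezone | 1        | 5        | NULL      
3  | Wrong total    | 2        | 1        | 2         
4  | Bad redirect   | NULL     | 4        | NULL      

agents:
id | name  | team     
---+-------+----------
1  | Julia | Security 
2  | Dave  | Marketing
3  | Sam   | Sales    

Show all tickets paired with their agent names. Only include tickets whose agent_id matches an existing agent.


INNER JOIN keeps only tickets rows whose agent_id matches an id in agents. Walk through each ticket:
  - ticket 1 (Export error): agent_id=NULL, no match -> dropped
  - ticket 2 (Wrong timezone): agent_id=1 -> matches Julia
  - ticket 3 (Wrong total): agent_id=2 -> matches Dave
  - ticket 4 (Bad redirect): agent_id=NULL, no match -> dropped
So 2 of 4 rows are dropped.

SQL:
SELECT a.title, b.name AS agent
FROM tickets a
INNER JOIN agents b ON a.agent_id = b.id

Result:
title          | agent
---------------+------
Wrong timezone | Julia
Wrong total    | Dave 
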